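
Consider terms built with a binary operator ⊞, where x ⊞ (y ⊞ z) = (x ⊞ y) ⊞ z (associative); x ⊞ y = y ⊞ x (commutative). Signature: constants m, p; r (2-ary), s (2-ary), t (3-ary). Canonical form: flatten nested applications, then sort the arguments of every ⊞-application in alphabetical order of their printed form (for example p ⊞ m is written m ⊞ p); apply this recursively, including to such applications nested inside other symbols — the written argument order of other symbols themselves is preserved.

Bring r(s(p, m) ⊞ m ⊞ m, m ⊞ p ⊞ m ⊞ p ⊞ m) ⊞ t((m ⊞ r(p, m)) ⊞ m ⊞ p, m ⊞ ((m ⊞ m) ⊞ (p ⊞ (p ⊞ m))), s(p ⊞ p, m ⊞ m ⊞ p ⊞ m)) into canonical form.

Canonicalize subterm:  r(s(p, m) ⊞ m ⊞ m, m ⊞ p ⊞ m ⊞ p ⊞ m)  →  r(m ⊞ m ⊞ s(p, m), m ⊞ m ⊞ m ⊞ p ⊞ p)
Inside:  t((m ⊞ r(p, m)) ⊞ m ⊞ p, m ⊞ ((m ⊞ m) ⊞ (p ⊞ (p ⊞ m))), s(p ⊞ p, m ⊞ m ⊞ p ⊞ m))  →  t(m ⊞ m ⊞ p ⊞ r(p, m), m ⊞ m ⊞ m ⊞ m ⊞ p ⊞ p, s(p ⊞ p, m ⊞ m ⊞ m ⊞ p))
Sort:  r(m ⊞ m ⊞ s(p, m), m ⊞ m ⊞ m ⊞ p ⊞ p) ⊞ t(m ⊞ m ⊞ p ⊞ r(p, m), m ⊞ m ⊞ m ⊞ m ⊞ p ⊞ p, s(p ⊞ p, m ⊞ m ⊞ m ⊞ p))

Answer: r(m ⊞ m ⊞ s(p, m), m ⊞ m ⊞ m ⊞ p ⊞ p) ⊞ t(m ⊞ m ⊞ p ⊞ r(p, m), m ⊞ m ⊞ m ⊞ m ⊞ p ⊞ p, s(p ⊞ p, m ⊞ m ⊞ m ⊞ p))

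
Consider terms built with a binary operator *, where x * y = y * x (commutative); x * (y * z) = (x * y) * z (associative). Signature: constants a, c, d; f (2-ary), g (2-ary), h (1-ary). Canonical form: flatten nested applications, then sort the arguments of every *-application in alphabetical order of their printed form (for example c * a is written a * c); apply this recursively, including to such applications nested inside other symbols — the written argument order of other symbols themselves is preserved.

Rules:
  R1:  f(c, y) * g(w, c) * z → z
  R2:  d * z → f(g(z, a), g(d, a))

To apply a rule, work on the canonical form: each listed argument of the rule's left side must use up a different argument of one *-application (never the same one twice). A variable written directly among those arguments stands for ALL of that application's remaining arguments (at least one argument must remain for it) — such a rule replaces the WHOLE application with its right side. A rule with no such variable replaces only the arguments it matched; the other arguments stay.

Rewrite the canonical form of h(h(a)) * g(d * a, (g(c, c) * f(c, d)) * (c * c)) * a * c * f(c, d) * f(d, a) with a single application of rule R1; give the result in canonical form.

Answer: a * c * f(c, d) * f(d, a) * g(a * d, c * c) * h(h(a))

Derivation:
Canonical form:  a * c * f(c, d) * f(d, a) * g(a * d, c * c * f(c, d) * g(c, c)) * h(h(a))
R1 matches:  uses f(c, d), g(c, c);  w := c, y := d, z := c * c
The extension variable absorbs all remaining arguments, so the whole application is rewritten.
Result:  a * c * f(c, d) * f(d, a) * g(a * d, c * c) * h(h(a))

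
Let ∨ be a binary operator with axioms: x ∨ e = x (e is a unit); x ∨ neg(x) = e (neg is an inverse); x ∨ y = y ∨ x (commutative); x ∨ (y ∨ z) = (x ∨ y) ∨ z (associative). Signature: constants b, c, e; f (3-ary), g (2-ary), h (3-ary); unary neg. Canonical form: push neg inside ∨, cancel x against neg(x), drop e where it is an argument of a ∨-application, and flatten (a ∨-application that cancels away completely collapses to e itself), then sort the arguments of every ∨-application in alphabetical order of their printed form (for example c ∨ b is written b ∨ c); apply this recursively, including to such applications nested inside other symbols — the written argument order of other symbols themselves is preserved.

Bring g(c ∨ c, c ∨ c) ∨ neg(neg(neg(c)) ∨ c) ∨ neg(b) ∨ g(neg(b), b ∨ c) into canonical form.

Answer: g(c ∨ c, c ∨ c) ∨ g(neg(b), b ∨ c) ∨ neg(b) ∨ neg(c) ∨ neg(c)

Derivation:
Push neg inside:  distribute neg over ∨ and collapse double neg
Collect terms:  g(c ∨ c, c ∨ c) ∨ neg(c) ∨ neg(c) ∨ neg(b) ∨ g(neg(b), b ∨ c)
Sort arguments:  g(c ∨ c, c ∨ c) ∨ g(neg(b), b ∨ c) ∨ neg(b) ∨ neg(c) ∨ neg(c)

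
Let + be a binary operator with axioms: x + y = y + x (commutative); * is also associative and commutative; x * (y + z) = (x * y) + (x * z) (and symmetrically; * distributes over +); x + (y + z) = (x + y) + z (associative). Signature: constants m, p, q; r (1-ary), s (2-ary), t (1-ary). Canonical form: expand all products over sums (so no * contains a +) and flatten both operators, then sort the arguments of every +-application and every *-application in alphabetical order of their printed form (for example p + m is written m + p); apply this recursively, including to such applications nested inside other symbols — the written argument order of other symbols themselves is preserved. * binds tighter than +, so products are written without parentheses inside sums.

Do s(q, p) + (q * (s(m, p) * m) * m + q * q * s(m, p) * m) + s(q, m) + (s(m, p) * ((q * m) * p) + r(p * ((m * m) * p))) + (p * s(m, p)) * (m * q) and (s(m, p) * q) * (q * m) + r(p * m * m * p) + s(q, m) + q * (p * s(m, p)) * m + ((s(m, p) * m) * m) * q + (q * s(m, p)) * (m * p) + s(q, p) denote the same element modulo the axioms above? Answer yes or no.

Answer: yes — both canonical forms are m * m * q * s(m, p) + m * p * q * s(m, p) + m * p * q * s(m, p) + m * q * q * s(m, p) + r(m * m * p * p) + s(q, m) + s(q, p)

Derivation:
Left:  s(q, p) + (q * (s(m, p) * m) * m + q * q * s(m, p) * m) + s(q, m) + (s(m, p) * ((q * m) * p) + r(p * ((m * m) * p))) + (p * s(m, p)) * (m * q)
  Flatten:  s(q, p) + m * m * q * s(m, p) + m * q * q * s(m, p) + s(q, m) + m * p * q * s(m, p) + r(m * m * p * p) + m * p * q * s(m, p)
  Sort:  m * m * q * s(m, p) + m * p * q * s(m, p) + m * p * q * s(m, p) + m * q * q * s(m, p) + r(m * m * p * p) + s(q, m) + s(q, p)
Right:  (s(m, p) * q) * (q * m) + r(p * m * m * p) + s(q, m) + q * (p * s(m, p)) * m + ((s(m, p) * m) * m) * q + (q * s(m, p)) * (m * p) + s(q, p)
  Un-nest:  m * q * q * s(m, p) + r(m * m * p * p) + s(q, m) + m * p * q * s(m, p) + m * m * q * s(m, p) + m * p * q * s(m, p) + s(q, p)
  Order the arguments:  m * m * q * s(m, p) + m * p * q * s(m, p) + m * p * q * s(m, p) + m * q * q * s(m, p) + r(m * m * p * p) + s(q, m) + s(q, p)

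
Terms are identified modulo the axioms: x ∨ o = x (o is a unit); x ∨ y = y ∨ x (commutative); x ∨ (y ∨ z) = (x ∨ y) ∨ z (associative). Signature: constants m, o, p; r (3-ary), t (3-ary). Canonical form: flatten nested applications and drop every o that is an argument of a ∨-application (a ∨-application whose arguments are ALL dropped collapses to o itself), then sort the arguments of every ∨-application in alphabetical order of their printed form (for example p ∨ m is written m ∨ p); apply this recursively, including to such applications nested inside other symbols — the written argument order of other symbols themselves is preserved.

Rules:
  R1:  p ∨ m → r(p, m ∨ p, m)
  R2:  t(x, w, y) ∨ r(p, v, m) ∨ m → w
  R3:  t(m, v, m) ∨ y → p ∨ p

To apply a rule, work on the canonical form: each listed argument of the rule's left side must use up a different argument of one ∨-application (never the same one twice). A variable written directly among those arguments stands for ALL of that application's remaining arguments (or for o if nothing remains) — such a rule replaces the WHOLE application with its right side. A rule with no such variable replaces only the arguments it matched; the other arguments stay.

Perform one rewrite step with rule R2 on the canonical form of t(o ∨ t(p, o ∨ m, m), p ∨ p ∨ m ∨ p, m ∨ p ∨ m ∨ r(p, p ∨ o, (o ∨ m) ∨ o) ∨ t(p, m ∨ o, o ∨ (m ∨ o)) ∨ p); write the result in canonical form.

Canonical form:  t(t(p, m, m), m ∨ p ∨ p ∨ p, m ∨ m ∨ p ∨ p ∨ r(p, p, m) ∨ t(p, m, m))
Match R2:  consume m, r(p, p, m), t(p, m, m);  v := p, w := m, x := p, y := m
Result:  t(t(p, m, m), m ∨ p ∨ p ∨ p, m ∨ m ∨ p ∨ p)

Answer: t(t(p, m, m), m ∨ p ∨ p ∨ p, m ∨ m ∨ p ∨ p)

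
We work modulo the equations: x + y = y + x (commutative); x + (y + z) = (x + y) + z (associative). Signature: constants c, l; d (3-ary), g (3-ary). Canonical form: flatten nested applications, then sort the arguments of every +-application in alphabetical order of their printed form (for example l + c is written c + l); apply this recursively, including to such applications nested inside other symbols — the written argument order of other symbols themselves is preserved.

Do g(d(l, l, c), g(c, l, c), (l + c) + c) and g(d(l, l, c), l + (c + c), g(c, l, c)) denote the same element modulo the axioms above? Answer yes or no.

Answer: no — g(d(l, l, c), g(c, l, c), c + c + l) vs g(d(l, l, c), c + c + l, g(c, l, c))

Derivation:
Left:  g(d(l, l, c), g(c, l, c), (l + c) + c)
  Descend into:  (l + c) + c
  Un-nest:  l + c + c
  Sort:  c + c + l
  Rebuild:  g(d(l, l, c), g(c, l, c), c + c + l)
Right:  g(d(l, l, c), l + (c + c), g(c, l, c))
  Work inside:  l + (c + c)
  Flatten:  l + c + c
  Sort:  c + c + l
  Put back:  g(d(l, l, c), c + c + l, g(c, l, c))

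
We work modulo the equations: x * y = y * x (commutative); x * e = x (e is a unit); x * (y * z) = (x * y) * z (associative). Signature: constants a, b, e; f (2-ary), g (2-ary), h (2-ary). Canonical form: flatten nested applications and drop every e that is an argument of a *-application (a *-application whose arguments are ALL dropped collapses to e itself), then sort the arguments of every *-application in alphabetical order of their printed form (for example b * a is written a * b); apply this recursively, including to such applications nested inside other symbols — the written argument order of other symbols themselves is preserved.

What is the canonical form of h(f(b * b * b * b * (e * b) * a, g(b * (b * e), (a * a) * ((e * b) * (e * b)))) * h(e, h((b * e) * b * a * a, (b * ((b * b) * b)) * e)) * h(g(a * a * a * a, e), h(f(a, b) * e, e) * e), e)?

Answer: h(f(a * b * b * b * b * b, g(b * b, a * a * b * b)) * h(e, h(a * a * b * b, b * b * b * b)) * h(g(a * a * a * a, e), h(f(a, b), e)), e)

Derivation:
Work inside:  f(b * b * b * b * (e * b) * a, g(b * (b * e), (a * a) * ((e * b) * (e * b)))) * h(e, h((b * e) * b * a * a, (b * ((b * b) * b)) * e)) * h(g(a * a * a * a, e), h(f(a, b) * e, e) * e)
Canonicalize subterm:  f(b * b * b * b * (e * b) * a, g(b * (b * e), (a * a) * ((e * b) * (e * b))))  →  f(a * b * b * b * b * b, g(b * b, a * a * b * b))
Simplify inside:  h(e, h((b * e) * b * a * a, (b * ((b * b) * b)) * e))  →  h(e, h(a * a * b * b, b * b * b * b))
Inside:  h(g(a * a * a * a, e), h(f(a, b) * e, e) * e)  →  h(g(a * a * a * a, e), h(f(a, b), e))
Sort:  f(a * b * b * b * b * b, g(b * b, a * a * b * b)) * h(e, h(a * a * b * b, b * b * b * b)) * h(g(a * a * a * a, e), h(f(a, b), e))
Rebuild:  h(f(a * b * b * b * b * b, g(b * b, a * a * b * b)) * h(e, h(a * a * b * b, b * b * b * b)) * h(g(a * a * a * a, e), h(f(a, b), e)), e)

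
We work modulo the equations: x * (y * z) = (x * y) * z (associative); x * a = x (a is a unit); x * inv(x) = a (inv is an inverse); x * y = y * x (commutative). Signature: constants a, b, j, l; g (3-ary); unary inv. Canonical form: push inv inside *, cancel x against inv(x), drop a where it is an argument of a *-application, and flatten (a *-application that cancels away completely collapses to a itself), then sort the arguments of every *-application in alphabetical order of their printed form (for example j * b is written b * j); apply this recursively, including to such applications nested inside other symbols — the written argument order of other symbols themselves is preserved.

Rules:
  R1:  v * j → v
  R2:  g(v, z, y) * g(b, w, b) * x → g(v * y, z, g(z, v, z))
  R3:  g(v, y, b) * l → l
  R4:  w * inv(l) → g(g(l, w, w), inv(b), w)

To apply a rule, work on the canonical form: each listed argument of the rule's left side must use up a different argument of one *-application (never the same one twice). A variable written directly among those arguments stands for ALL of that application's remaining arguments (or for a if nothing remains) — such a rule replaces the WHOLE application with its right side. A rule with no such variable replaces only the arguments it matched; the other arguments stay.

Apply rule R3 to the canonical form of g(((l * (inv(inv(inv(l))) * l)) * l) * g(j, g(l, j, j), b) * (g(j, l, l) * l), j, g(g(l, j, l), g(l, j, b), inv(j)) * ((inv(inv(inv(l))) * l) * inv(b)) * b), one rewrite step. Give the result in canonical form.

Canonical form:  g(g(j, g(l, j, j), b) * g(j, l, l) * l * l * l, j, g(g(l, j, l), g(l, j, b), inv(j)))
R3 matches:  uses g(j, g(l, j, j), b), l;  v := j, y := g(l, j, j)
Giving:  g(g(j, l, l) * l * l * l, j, g(g(l, j, l), g(l, j, b), inv(j)))

Answer: g(g(j, l, l) * l * l * l, j, g(g(l, j, l), g(l, j, b), inv(j)))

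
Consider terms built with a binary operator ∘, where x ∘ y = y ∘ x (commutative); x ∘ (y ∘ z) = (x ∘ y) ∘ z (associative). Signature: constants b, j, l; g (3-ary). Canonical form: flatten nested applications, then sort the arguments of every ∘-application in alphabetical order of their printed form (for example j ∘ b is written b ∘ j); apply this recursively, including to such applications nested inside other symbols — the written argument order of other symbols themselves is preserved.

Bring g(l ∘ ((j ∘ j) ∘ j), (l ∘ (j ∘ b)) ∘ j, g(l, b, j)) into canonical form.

Descend into:  (l ∘ (j ∘ b)) ∘ j
Flatten:  l ∘ j ∘ b ∘ j
Sort arguments:  b ∘ j ∘ j ∘ l
Rebuild:  g(j ∘ j ∘ j ∘ l, b ∘ j ∘ j ∘ l, g(l, b, j))

Answer: g(j ∘ j ∘ j ∘ l, b ∘ j ∘ j ∘ l, g(l, b, j))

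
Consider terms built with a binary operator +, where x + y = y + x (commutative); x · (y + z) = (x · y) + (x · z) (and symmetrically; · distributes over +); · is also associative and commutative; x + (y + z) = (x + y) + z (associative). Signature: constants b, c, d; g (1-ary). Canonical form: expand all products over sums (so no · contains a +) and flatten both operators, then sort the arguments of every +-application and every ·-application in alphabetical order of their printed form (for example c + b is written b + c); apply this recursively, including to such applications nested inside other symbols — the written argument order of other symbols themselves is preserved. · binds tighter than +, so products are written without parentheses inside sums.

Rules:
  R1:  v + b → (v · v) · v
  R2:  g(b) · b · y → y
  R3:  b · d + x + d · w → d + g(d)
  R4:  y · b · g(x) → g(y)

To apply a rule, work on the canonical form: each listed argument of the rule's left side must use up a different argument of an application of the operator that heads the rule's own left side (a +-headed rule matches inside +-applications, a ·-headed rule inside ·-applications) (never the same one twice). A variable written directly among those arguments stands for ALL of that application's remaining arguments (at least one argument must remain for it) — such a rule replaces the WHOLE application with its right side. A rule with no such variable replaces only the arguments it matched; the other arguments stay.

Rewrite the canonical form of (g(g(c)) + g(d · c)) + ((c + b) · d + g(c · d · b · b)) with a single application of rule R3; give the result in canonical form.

Answer: d + g(d)

Derivation:
Canonical form:  b · d + c · d + g(b · b · c · d) + g(c · d) + g(g(c))
Apply R3:  consuming b · d, c · d;  w := c, x := g(b · b · c · d) + g(c · d) + g(g(c))
The variable takes the whole remainder — replace the entire application.
Result:  d + g(d)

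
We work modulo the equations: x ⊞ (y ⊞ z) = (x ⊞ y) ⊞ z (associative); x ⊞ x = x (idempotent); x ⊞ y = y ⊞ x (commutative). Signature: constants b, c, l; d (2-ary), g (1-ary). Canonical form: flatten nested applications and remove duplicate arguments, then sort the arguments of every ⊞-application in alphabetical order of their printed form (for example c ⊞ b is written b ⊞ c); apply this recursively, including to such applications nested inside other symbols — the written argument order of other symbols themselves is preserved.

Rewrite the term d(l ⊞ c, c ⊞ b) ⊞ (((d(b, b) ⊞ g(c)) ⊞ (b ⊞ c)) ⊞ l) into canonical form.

Flatten:  d(l ⊞ c, c ⊞ b) ⊞ d(b, b) ⊞ g(c) ⊞ b ⊞ c ⊞ l
Inside:  d(l ⊞ c, c ⊞ b)  →  d(c ⊞ l, b ⊞ c)
Sort:  b ⊞ c ⊞ d(b, b) ⊞ d(c ⊞ l, b ⊞ c) ⊞ g(c) ⊞ l

Answer: b ⊞ c ⊞ d(b, b) ⊞ d(c ⊞ l, b ⊞ c) ⊞ g(c) ⊞ l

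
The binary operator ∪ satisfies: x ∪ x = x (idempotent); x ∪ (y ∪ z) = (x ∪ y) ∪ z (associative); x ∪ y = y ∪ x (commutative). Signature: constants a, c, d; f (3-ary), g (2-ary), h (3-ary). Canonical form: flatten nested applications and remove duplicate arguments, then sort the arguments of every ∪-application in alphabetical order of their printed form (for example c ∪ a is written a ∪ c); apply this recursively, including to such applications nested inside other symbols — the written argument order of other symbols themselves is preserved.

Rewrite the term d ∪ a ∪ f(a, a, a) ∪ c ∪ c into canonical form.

Answer: a ∪ c ∪ d ∪ f(a, a, a)

Derivation:
Deduplicate:  drop duplicate c
Sort arguments:  a ∪ c ∪ d ∪ f(a, a, a)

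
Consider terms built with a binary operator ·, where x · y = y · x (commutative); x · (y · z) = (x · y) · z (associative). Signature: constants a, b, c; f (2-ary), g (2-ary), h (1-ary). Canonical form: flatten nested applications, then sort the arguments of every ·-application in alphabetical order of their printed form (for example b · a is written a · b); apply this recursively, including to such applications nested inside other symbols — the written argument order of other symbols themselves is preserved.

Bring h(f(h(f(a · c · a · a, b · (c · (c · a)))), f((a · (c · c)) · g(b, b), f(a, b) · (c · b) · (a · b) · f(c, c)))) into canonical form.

Answer: h(f(h(f(a · a · a · c, a · b · c · c)), f(a · c · c · g(b, b), a · b · b · c · f(a, b) · f(c, c))))

Derivation:
Work inside:  f(a, b) · (c · b) · (a · b) · f(c, c)
Un-nest:  f(a, b) · c · b · a · b · f(c, c)
Order the arguments:  a · b · b · c · f(a, b) · f(c, c)
Put back:  h(f(h(f(a · a · a · c, a · b · c · c)), f(a · c · c · g(b, b), a · b · b · c · f(a, b) · f(c, c))))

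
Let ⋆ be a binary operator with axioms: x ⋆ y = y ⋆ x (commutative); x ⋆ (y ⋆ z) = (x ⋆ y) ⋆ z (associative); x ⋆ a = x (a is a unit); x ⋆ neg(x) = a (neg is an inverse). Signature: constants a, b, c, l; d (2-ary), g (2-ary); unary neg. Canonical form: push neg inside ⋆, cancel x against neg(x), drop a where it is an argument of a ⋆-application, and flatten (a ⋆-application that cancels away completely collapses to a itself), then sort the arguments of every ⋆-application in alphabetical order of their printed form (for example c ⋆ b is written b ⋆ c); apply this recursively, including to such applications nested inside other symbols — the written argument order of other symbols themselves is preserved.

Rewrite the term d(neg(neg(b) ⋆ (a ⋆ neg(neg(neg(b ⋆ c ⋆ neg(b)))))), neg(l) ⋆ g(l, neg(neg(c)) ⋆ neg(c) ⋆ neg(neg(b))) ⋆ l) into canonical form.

Answer: d(b ⋆ c, g(l, b))

Derivation:
Focus inside:  neg(l) ⋆ g(l, neg(neg(c)) ⋆ neg(c) ⋆ neg(neg(b))) ⋆ l
Push neg inside:  distribute neg over ⋆ and collapse double neg
Inverses cancel:  l cancels
Collect terms:  g(l, b)
Rebuild:  d(b ⋆ c, g(l, b))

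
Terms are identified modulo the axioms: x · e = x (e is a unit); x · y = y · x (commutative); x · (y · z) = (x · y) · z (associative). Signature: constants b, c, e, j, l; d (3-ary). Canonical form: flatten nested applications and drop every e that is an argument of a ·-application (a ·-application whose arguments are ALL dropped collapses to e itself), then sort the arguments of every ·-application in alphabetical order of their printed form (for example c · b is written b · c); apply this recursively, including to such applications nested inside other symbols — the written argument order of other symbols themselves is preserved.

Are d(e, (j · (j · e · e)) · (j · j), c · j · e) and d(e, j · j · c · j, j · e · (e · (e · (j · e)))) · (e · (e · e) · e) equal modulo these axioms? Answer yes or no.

Left:  d(e, (j · (j · e · e)) · (j · j), c · j · e)
  Focus inside:  (j · (j · e · e)) · (j · j)
  Un-nest:  j · j · e · e · j · j
  Drop the unit:  drop e (×2)
  Sort:  j · j · j · j
  Reassemble:  d(e, j · j · j · j, c · j)
Right:  d(e, j · j · c · j, j · e · (e · (e · (j · e)))) · (e · (e · e) · e)
  Flatten:  d(e, j · j · c · j, j · e · (e · (e · (j · e)))) · e · e · e · e
  Inside:  d(e, j · j · c · j, j · e · (e · (e · (j · e))))  →  d(e, c · j · j · j, j · j)
  Units out:  drop e (×4)
  Order the arguments:  d(e, c · j · j · j, j · j)

Answer: no — d(e, j · j · j · j, c · j) vs d(e, c · j · j · j, j · j)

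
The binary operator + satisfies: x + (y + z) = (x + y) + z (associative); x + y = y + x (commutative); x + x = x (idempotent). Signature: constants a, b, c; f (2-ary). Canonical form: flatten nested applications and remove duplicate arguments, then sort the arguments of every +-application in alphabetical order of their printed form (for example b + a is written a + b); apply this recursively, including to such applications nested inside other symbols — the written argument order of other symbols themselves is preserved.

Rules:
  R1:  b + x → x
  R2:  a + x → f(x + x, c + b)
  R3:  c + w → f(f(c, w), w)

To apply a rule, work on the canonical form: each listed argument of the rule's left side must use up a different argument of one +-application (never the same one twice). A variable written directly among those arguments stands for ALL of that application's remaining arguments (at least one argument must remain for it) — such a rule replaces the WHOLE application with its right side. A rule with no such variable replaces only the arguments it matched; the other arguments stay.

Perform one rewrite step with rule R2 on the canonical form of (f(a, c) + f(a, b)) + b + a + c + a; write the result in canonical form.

Answer: f(b + c + f(a, b) + f(a, c), b + c)

Derivation:
Canonical form:  a + b + c + f(a, b) + f(a, c)
Match R2:  consume a;  x := b + c + f(a, b) + f(a, c)
The variable takes the whole remainder — replace the entire application.
Giving:  f(b + c + f(a, b) + f(a, c), b + c)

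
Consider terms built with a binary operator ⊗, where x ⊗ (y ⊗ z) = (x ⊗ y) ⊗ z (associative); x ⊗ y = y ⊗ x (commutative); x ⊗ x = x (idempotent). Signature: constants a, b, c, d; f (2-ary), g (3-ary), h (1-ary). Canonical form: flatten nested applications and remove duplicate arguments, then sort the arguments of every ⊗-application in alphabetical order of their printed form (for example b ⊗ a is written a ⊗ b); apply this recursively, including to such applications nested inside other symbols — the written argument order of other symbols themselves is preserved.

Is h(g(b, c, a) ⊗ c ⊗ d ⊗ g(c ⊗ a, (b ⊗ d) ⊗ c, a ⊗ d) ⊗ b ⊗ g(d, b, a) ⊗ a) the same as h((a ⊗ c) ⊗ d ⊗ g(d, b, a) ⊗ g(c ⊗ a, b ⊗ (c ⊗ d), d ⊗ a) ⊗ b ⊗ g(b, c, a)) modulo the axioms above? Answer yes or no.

Answer: yes — both canonical forms are h(a ⊗ b ⊗ c ⊗ d ⊗ g(a ⊗ c, b ⊗ c ⊗ d, a ⊗ d) ⊗ g(b, c, a) ⊗ g(d, b, a))

Derivation:
Left:  h(g(b, c, a) ⊗ c ⊗ d ⊗ g(c ⊗ a, (b ⊗ d) ⊗ c, a ⊗ d) ⊗ b ⊗ g(d, b, a) ⊗ a)
  Work inside:  g(b, c, a) ⊗ c ⊗ d ⊗ g(c ⊗ a, (b ⊗ d) ⊗ c, a ⊗ d) ⊗ b ⊗ g(d, b, a) ⊗ a
  Inside:  g(c ⊗ a, (b ⊗ d) ⊗ c, a ⊗ d)  →  g(a ⊗ c, b ⊗ c ⊗ d, a ⊗ d)
  Order the arguments:  a ⊗ b ⊗ c ⊗ d ⊗ g(a ⊗ c, b ⊗ c ⊗ d, a ⊗ d) ⊗ g(b, c, a) ⊗ g(d, b, a)
  Put back:  h(a ⊗ b ⊗ c ⊗ d ⊗ g(a ⊗ c, b ⊗ c ⊗ d, a ⊗ d) ⊗ g(b, c, a) ⊗ g(d, b, a))
Right:  h((a ⊗ c) ⊗ d ⊗ g(d, b, a) ⊗ g(c ⊗ a, b ⊗ (c ⊗ d), d ⊗ a) ⊗ b ⊗ g(b, c, a))
  Focus inside:  (a ⊗ c) ⊗ d ⊗ g(d, b, a) ⊗ g(c ⊗ a, b ⊗ (c ⊗ d), d ⊗ a) ⊗ b ⊗ g(b, c, a)
  Merge nested applications:  a ⊗ c ⊗ d ⊗ g(d, b, a) ⊗ g(c ⊗ a, b ⊗ (c ⊗ d), d ⊗ a) ⊗ b ⊗ g(b, c, a)
  Inside:  g(c ⊗ a, b ⊗ (c ⊗ d), d ⊗ a)  →  g(a ⊗ c, b ⊗ c ⊗ d, a ⊗ d)
  Sort:  a ⊗ b ⊗ c ⊗ d ⊗ g(a ⊗ c, b ⊗ c ⊗ d, a ⊗ d) ⊗ g(b, c, a) ⊗ g(d, b, a)
  Put back:  h(a ⊗ b ⊗ c ⊗ d ⊗ g(a ⊗ c, b ⊗ c ⊗ d, a ⊗ d) ⊗ g(b, c, a) ⊗ g(d, b, a))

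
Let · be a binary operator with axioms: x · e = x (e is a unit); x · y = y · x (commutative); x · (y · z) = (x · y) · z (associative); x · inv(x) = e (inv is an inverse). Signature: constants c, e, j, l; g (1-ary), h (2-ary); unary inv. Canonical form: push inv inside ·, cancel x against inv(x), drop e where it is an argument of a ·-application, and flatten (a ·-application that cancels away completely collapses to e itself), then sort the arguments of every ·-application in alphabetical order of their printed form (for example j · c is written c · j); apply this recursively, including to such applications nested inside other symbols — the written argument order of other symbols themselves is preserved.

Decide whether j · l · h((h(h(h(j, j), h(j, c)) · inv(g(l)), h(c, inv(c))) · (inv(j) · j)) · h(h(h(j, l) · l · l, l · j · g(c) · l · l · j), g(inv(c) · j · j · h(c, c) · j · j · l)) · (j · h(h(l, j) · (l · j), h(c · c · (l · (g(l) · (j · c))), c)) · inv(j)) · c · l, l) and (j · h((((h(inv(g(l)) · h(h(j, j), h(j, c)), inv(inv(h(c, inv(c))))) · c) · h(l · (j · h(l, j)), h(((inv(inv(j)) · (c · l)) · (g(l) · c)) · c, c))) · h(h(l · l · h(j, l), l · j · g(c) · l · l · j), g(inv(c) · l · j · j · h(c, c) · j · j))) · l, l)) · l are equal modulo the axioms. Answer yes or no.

Left:  j · l · h((h(h(h(j, j), h(j, c)) · inv(g(l)), h(c, inv(c))) · (inv(j) · j)) · h(h(h(j, l) · l · l, l · j · g(c) · l · l · j), g(inv(c) · j · j · h(c, c) · j · j · l)) · (j · h(h(l, j) · (l · j), h(c · c · (l · (g(l) · (j · c))), c)) · inv(j)) · c · l, l)
  Combine occurrences:  j · l · h(c · h(h(h(j, j), h(j, c)) · inv(g(l)), h(c, inv(c))) · h(h(h(j, l) · l · l, g(c) · j · j · l · l · l), g(h(c, c) · inv(c) · j · j · j · j · l)) · h(h(l, j) · j · l, h(c · c · c · g(l) · j · l, c)) · l, l)
  Sort:  h(c · h(h(h(j, j), h(j, c)) · inv(g(l)), h(c, inv(c))) · h(h(h(j, l) · l · l, g(c) · j · j · l · l · l), g(h(c, c) · inv(c) · j · j · j · j · l)) · h(h(l, j) · j · l, h(c · c · c · g(l) · j · l, c)) · l, l) · j · l
Right:  (j · h((((h(inv(g(l)) · h(h(j, j), h(j, c)), inv(inv(h(c, inv(c))))) · c) · h(l · (j · h(l, j)), h(((inv(inv(j)) · (c · l)) · (g(l) · c)) · c, c))) · h(h(l · l · h(j, l), l · j · g(c) · l · l · j), g(inv(c) · l · j · j · h(c, c) · j · j))) · l, l)) · l
  Push inv inside:  distribute inv over · and collapse double inv
  Collect:  j · h(c · h(h(h(j, j), h(j, c)) · inv(g(l)), h(c, inv(c))) · h(h(h(j, l) · l · l, g(c) · j · j · l · l · l), g(h(c, c) · inv(c) · j · j · j · j · l)) · h(h(l, j) · j · l, h(c · c · c · g(l) · j · l, c)) · l, l) · l
  Sort arguments:  h(c · h(h(h(j, j), h(j, c)) · inv(g(l)), h(c, inv(c))) · h(h(h(j, l) · l · l, g(c) · j · j · l · l · l), g(h(c, c) · inv(c) · j · j · j · j · l)) · h(h(l, j) · j · l, h(c · c · c · g(l) · j · l, c)) · l, l) · j · l

Answer: yes — both canonical forms are h(c · h(h(h(j, j), h(j, c)) · inv(g(l)), h(c, inv(c))) · h(h(h(j, l) · l · l, g(c) · j · j · l · l · l), g(h(c, c) · inv(c) · j · j · j · j · l)) · h(h(l, j) · j · l, h(c · c · c · g(l) · j · l, c)) · l, l) · j · l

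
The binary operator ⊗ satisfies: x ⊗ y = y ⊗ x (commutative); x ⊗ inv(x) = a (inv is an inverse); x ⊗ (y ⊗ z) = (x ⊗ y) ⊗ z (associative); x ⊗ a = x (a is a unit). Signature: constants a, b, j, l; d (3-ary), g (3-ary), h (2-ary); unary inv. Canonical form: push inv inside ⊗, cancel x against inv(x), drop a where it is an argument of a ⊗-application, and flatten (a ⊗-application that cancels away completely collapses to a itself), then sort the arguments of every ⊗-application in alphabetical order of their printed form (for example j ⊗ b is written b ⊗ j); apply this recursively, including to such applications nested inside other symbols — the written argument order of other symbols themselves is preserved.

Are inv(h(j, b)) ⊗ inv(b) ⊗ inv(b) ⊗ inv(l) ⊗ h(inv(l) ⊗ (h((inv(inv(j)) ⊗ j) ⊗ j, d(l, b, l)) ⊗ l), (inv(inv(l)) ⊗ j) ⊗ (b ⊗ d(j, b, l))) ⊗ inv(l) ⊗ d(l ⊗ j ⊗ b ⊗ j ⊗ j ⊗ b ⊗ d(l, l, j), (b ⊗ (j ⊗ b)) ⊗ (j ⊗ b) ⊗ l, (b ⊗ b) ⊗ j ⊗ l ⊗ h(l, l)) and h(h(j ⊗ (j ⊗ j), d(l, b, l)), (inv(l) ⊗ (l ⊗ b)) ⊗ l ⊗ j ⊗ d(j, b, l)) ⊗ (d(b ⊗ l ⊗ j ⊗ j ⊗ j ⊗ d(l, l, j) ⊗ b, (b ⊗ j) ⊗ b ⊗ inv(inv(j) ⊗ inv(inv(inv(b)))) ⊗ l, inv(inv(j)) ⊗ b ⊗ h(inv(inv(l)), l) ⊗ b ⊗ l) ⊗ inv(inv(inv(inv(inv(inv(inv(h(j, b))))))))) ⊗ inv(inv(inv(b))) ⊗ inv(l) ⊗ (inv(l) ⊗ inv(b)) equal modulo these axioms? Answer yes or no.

Left:  inv(h(j, b)) ⊗ inv(b) ⊗ inv(b) ⊗ inv(l) ⊗ h(inv(l) ⊗ (h((inv(inv(j)) ⊗ j) ⊗ j, d(l, b, l)) ⊗ l), (inv(inv(l)) ⊗ j) ⊗ (b ⊗ d(j, b, l))) ⊗ inv(l) ⊗ d(l ⊗ j ⊗ b ⊗ j ⊗ j ⊗ b ⊗ d(l, l, j), (b ⊗ (j ⊗ b)) ⊗ (j ⊗ b) ⊗ l, (b ⊗ b) ⊗ j ⊗ l ⊗ h(l, l))
  Push inv inside:  distribute inv over ⊗ and collapse double inv
  Collect terms:  inv(h(j, b)) ⊗ inv(b) ⊗ inv(b) ⊗ inv(l) ⊗ inv(l) ⊗ h(h(j ⊗ j ⊗ j, d(l, b, l)), b ⊗ d(j, b, l) ⊗ j ⊗ l) ⊗ d(b ⊗ b ⊗ d(l, l, j) ⊗ j ⊗ j ⊗ j ⊗ l, b ⊗ b ⊗ b ⊗ j ⊗ j ⊗ l, b ⊗ b ⊗ h(l, l) ⊗ j ⊗ l)
  Sort arguments:  d(b ⊗ b ⊗ d(l, l, j) ⊗ j ⊗ j ⊗ j ⊗ l, b ⊗ b ⊗ b ⊗ j ⊗ j ⊗ l, b ⊗ b ⊗ h(l, l) ⊗ j ⊗ l) ⊗ h(h(j ⊗ j ⊗ j, d(l, b, l)), b ⊗ d(j, b, l) ⊗ j ⊗ l) ⊗ inv(b) ⊗ inv(b) ⊗ inv(h(j, b)) ⊗ inv(l) ⊗ inv(l)
Right:  h(h(j ⊗ (j ⊗ j), d(l, b, l)), (inv(l) ⊗ (l ⊗ b)) ⊗ l ⊗ j ⊗ d(j, b, l)) ⊗ (d(b ⊗ l ⊗ j ⊗ j ⊗ j ⊗ d(l, l, j) ⊗ b, (b ⊗ j) ⊗ b ⊗ inv(inv(j) ⊗ inv(inv(inv(b)))) ⊗ l, inv(inv(j)) ⊗ b ⊗ h(inv(inv(l)), l) ⊗ b ⊗ l) ⊗ inv(inv(inv(inv(inv(inv(inv(h(j, b))))))))) ⊗ inv(inv(inv(b))) ⊗ inv(l) ⊗ (inv(l) ⊗ inv(b))
  Push inv inside:  distribute inv over ⊗ and collapse double inv
  Combine occurrences:  h(h(j ⊗ j ⊗ j, d(l, b, l)), b ⊗ d(j, b, l) ⊗ j ⊗ l) ⊗ d(b ⊗ b ⊗ d(l, l, j) ⊗ j ⊗ j ⊗ j ⊗ l, b ⊗ b ⊗ b ⊗ j ⊗ j ⊗ l, b ⊗ b ⊗ h(l, l) ⊗ j ⊗ l) ⊗ inv(h(j, b)) ⊗ inv(b) ⊗ inv(b) ⊗ inv(l) ⊗ inv(l)
  Sort arguments:  d(b ⊗ b ⊗ d(l, l, j) ⊗ j ⊗ j ⊗ j ⊗ l, b ⊗ b ⊗ b ⊗ j ⊗ j ⊗ l, b ⊗ b ⊗ h(l, l) ⊗ j ⊗ l) ⊗ h(h(j ⊗ j ⊗ j, d(l, b, l)), b ⊗ d(j, b, l) ⊗ j ⊗ l) ⊗ inv(b) ⊗ inv(b) ⊗ inv(h(j, b)) ⊗ inv(l) ⊗ inv(l)

Answer: yes — both canonical forms are d(b ⊗ b ⊗ d(l, l, j) ⊗ j ⊗ j ⊗ j ⊗ l, b ⊗ b ⊗ b ⊗ j ⊗ j ⊗ l, b ⊗ b ⊗ h(l, l) ⊗ j ⊗ l) ⊗ h(h(j ⊗ j ⊗ j, d(l, b, l)), b ⊗ d(j, b, l) ⊗ j ⊗ l) ⊗ inv(b) ⊗ inv(b) ⊗ inv(h(j, b)) ⊗ inv(l) ⊗ inv(l)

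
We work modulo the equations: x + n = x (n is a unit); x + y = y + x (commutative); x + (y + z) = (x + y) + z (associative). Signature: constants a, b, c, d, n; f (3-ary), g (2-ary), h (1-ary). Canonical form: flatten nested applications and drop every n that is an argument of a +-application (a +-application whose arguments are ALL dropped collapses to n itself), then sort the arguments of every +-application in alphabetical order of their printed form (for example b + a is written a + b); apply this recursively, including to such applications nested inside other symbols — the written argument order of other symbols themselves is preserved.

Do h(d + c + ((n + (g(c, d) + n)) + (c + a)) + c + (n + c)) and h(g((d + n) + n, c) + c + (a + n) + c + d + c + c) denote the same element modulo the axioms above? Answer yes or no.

Left:  h(d + c + ((n + (g(c, d) + n)) + (c + a)) + c + (n + c))
  Focus inside:  d + c + ((n + (g(c, d) + n)) + (c + a)) + c + (n + c)
  Un-nest:  d + c + n + g(c, d) + n + c + a + c + n + c
  Drop the unit:  drop n (×3)
  Sort:  a + c + c + c + c + d + g(c, d)
  Reassemble:  h(a + c + c + c + c + d + g(c, d))
Right:  h(g((d + n) + n, c) + c + (a + n) + c + d + c + c)
  Descend into:  g((d + n) + n, c) + c + (a + n) + c + d + c + c
  Un-nest:  g((d + n) + n, c) + c + a + n + c + d + c + c
  Inside:  g((d + n) + n, c)  →  g(d, c)
  Unit:  drop n
  Sort arguments:  a + c + c + c + c + d + g(d, c)
  Reassemble:  h(a + c + c + c + c + d + g(d, c))

Answer: no — h(a + c + c + c + c + d + g(c, d)) vs h(a + c + c + c + c + d + g(d, c))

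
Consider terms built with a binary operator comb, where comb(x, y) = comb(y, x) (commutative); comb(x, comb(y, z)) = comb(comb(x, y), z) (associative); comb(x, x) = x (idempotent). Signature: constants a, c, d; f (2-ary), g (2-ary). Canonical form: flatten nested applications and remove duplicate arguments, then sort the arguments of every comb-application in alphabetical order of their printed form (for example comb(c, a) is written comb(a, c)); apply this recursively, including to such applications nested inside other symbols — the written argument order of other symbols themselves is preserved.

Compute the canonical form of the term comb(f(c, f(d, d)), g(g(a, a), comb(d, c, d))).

Answer: comb(f(c, f(d, d)), g(g(a, a), comb(c, d)))

Derivation:
Inside:  g(g(a, a), comb(d, c, d))  →  g(g(a, a), comb(c, d))
Sort:  comb(f(c, f(d, d)), g(g(a, a), comb(c, d)))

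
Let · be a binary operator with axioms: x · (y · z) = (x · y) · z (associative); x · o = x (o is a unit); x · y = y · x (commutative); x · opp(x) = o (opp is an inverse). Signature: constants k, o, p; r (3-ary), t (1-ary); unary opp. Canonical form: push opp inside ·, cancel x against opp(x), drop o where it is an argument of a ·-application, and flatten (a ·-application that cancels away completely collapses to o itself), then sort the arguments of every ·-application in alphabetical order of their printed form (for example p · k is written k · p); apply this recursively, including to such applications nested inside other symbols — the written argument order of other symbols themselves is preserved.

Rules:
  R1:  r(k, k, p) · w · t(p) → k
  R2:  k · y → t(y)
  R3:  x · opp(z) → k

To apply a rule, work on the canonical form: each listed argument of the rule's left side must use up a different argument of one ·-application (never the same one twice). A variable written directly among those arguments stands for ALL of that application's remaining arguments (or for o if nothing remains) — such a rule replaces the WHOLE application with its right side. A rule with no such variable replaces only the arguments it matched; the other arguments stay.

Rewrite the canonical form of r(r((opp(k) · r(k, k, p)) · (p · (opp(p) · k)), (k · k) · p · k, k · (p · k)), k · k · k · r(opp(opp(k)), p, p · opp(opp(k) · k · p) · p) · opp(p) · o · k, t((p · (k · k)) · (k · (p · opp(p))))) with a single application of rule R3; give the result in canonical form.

Answer: r(r(r(k, k, p), k · k · k · p, k · k · p), k, t(k · k · k · p))

Derivation:
Canonical form:  r(r(r(k, k, p), k · k · k · p, k · k · p), k · k · k · k · opp(p) · r(k, p, p), t(k · k · k · p))
Apply R3:  consuming opp(p);  x := k · k · k · k · r(k, p, p), z := p
The variable takes the whole remainder — replace the entire application.
Result:  r(r(r(k, k, p), k · k · k · p, k · k · p), k, t(k · k · k · p))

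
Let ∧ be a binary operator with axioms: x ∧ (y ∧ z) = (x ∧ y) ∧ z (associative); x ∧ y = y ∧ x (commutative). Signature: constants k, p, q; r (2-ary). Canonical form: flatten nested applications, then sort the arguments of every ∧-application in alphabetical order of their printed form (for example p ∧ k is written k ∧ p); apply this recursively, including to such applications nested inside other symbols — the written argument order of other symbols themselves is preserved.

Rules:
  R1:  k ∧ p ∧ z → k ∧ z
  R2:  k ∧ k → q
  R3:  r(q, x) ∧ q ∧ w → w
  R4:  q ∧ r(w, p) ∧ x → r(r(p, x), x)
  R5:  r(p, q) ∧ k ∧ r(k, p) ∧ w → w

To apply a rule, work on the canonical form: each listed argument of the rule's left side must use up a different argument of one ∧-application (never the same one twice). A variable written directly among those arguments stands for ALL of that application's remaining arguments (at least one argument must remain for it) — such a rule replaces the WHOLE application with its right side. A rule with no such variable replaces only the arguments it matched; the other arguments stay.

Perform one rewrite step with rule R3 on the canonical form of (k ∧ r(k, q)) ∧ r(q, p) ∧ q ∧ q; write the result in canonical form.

Answer: k ∧ q ∧ r(k, q)

Derivation:
Canonical form:  k ∧ q ∧ q ∧ r(k, q) ∧ r(q, p)
R3 matches:  uses q, r(q, p);  w := k ∧ q ∧ r(k, q), x := p
Every leftover argument binds to the variable; the entire application is replaced.
New term:  k ∧ q ∧ r(k, q)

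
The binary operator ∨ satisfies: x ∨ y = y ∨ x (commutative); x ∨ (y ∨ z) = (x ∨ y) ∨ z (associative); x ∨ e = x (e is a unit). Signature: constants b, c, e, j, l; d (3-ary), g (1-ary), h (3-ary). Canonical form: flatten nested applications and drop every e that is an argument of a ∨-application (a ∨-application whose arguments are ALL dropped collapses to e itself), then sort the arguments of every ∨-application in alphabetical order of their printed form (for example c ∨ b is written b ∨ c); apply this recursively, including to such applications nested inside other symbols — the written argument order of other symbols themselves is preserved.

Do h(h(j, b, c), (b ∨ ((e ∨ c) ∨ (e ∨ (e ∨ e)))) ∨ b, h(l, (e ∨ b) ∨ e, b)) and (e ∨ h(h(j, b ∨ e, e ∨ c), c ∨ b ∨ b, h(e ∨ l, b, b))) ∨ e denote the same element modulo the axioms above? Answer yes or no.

Left:  h(h(j, b, c), (b ∨ ((e ∨ c) ∨ (e ∨ (e ∨ e)))) ∨ b, h(l, (e ∨ b) ∨ e, b))
  Focus inside:  (b ∨ ((e ∨ c) ∨ (e ∨ (e ∨ e)))) ∨ b
  Flatten:  b ∨ e ∨ c ∨ e ∨ e ∨ e ∨ b
  Units out:  drop e (×4)
  Sort:  b ∨ b ∨ c
  Reassemble:  h(h(j, b, c), b ∨ b ∨ c, h(l, b, b))
Right:  (e ∨ h(h(j, b ∨ e, e ∨ c), c ∨ b ∨ b, h(e ∨ l, b, b))) ∨ e
  Un-nest:  e ∨ h(h(j, b ∨ e, e ∨ c), c ∨ b ∨ b, h(e ∨ l, b, b)) ∨ e
  Simplify inside:  h(h(j, b ∨ e, e ∨ c), c ∨ b ∨ b, h(e ∨ l, b, b))  →  h(h(j, b, c), b ∨ b ∨ c, h(l, b, b))
  Unit:  drop e (×2)
  Sort:  h(h(j, b, c), b ∨ b ∨ c, h(l, b, b))

Answer: yes — both canonical forms are h(h(j, b, c), b ∨ b ∨ c, h(l, b, b))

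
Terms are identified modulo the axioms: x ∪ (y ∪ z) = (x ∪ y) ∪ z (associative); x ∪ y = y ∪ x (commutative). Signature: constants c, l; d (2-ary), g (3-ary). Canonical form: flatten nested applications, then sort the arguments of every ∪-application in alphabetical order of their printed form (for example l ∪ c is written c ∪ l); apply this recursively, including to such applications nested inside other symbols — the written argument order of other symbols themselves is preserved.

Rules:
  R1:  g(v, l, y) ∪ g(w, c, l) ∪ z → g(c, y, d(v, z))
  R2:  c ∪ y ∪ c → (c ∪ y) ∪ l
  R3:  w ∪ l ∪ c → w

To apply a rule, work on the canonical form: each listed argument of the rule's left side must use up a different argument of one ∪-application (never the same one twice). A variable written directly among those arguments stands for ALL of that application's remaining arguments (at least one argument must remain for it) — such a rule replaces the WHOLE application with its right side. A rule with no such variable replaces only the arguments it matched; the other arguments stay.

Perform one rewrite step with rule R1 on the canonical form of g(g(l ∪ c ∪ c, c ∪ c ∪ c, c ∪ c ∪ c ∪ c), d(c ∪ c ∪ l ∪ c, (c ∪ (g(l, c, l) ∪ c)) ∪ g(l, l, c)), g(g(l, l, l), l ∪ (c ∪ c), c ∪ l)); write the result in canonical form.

Answer: g(g(c ∪ c ∪ l, c ∪ c ∪ c, c ∪ c ∪ c ∪ c), d(c ∪ c ∪ c ∪ l, g(c, c, d(l, c ∪ c))), g(g(l, l, l), c ∪ c ∪ l, c ∪ l))

Derivation:
Canonical form:  g(g(c ∪ c ∪ l, c ∪ c ∪ c, c ∪ c ∪ c ∪ c), d(c ∪ c ∪ c ∪ l, c ∪ c ∪ g(l, c, l) ∪ g(l, l, c)), g(g(l, l, l), c ∪ c ∪ l, c ∪ l))
Apply R1:  consuming g(l, c, l), g(l, l, c);  v := l, w := l, y := c, z := c ∪ c
Every leftover argument binds to the variable; the entire application is replaced.
Giving:  g(g(c ∪ c ∪ l, c ∪ c ∪ c, c ∪ c ∪ c ∪ c), d(c ∪ c ∪ c ∪ l, g(c, c, d(l, c ∪ c))), g(g(l, l, l), c ∪ c ∪ l, c ∪ l))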